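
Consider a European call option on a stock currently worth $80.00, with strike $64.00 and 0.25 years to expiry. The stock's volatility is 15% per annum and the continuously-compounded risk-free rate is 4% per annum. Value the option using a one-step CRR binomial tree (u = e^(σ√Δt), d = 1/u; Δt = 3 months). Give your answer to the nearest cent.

$16.64

CRR parameters: u = e^(σ√Δt) = e^(0.15·√0.25) = 1.0779, d = 1/u = 0.9277
Per-period rate: rΔt = 0.04·0.25 = 0.01, so R = e^0.01 = 1.0101
Risk-neutral probability p = (e^0.01 − 0.9277)/(1.0779 − 0.9277) = 0.0823/0.1501 = 0.5482
Terminal stock prices: S_u = 86.23, S_d = 74.22
Terminal payoffs (S − K): max(22.23, 0) = 22.23, max(10.22, 0) = 10.22
Node 0 (S = 80): V_0 = e^(−0.01)·[0.5482·22.2307 + 0.4518·10.2195] = 16.6368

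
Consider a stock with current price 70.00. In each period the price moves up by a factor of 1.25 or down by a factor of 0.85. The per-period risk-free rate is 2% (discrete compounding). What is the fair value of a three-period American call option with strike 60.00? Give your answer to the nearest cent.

Risk-neutral probability p = (1 + 0.02 − 0.85)/(1.25 − 0.85) = 0.1700/0.4000 = 0.4250
Terminal stock prices: S_uuu = 136.7, S_uud = 92.97, S_udd = 63.22, S_ddd = 42.99
Terminal payoffs (S − K): max(76.72, 0) = 76.72, max(32.97, 0) = 32.97, max(3.219, 0) = 3.219, max(-17.01, 0) = 0
Node uu (S = 109.4): continuation = 1/1.02·[0.4250·76.7188 + 0.5750·32.9688] = 50.5515; exercise value = 49.3750 ≤ continuation, so V_uu = 50.5515
Node ud (S = 74.38): continuation = 1/1.02·[0.4250·32.9688 + 0.5750·3.2187] = 15.5515; exercise value = 14.3750 ≤ continuation, so V_ud = 15.5515
Node dd (S = 50.57): continuation = 1/1.02·[0.4250·3.2187 + 0.5750·0.0000] = 1.3411; exercise value = 0.0000 ≤ continuation, so V_dd = 1.3411
Node u (S = 87.5): continuation = 1/1.02·[0.4250·50.5515 + 0.5750·15.5515] = 29.8299; exercise value = 27.5000 ≤ continuation, so V_u = 29.8299
Node d (S = 59.5): continuation = 1/1.02·[0.4250·15.5515 + 0.5750·1.3411] = 7.2358; exercise value = 0.0000 ≤ continuation, so V_d = 7.2358
Node 0 (S = 70): continuation = 1/1.02·[0.4250·29.8299 + 0.5750·7.2358] = 16.5081; exercise value = 10.0000 ≤ continuation, so V_0 = 16.5081

16.51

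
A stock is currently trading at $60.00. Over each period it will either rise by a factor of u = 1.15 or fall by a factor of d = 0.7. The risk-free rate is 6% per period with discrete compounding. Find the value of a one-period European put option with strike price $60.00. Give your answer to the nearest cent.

$3.40

Risk-neutral probability p = (1 + 0.06 − 0.7)/(1.15 − 0.7) = 0.3600/0.4500 = 0.8000
Terminal stock prices: S_u = 69, S_d = 42
Terminal payoffs (K − S): max(-9, 0) = 0, max(18, 0) = 18
Node 0 (S = 60): V_0 = 1/1.06·[0.8000·0.0000 + 0.2000·18.0000] = 3.3962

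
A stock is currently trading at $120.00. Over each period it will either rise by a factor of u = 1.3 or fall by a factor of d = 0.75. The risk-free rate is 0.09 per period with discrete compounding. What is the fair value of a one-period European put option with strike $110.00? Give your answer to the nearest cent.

Risk-neutral probability p = (1 + 0.09 − 0.75)/(1.3 − 0.75) = 0.3400/0.5500 = 0.6182
Terminal stock prices: S_u = 156, S_d = 90
Terminal payoffs (K − S): max(-46, 0) = 0, max(20, 0) = 20
Node 0 (S = 120): V_0 = 1/1.09·[0.6182·0.0000 + 0.3818·20.0000] = 7.0058

$7.01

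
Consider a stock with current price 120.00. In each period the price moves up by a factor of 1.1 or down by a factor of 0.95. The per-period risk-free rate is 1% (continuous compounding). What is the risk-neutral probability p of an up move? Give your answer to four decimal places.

Risk-neutral probability p = (e^0.01 − 0.95)/(1.1 − 0.95) = 0.0601/0.1500 = 0.4003

p = 0.4003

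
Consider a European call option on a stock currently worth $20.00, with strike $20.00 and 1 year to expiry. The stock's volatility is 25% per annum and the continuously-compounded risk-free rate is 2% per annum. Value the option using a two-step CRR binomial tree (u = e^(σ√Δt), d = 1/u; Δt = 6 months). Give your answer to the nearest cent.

CRR parameters: u = e^(σ√Δt) = e^(0.25·√0.5) = 1.1934, d = 1/u = 0.8380
Per-period rate: rΔt = 0.02·0.5 = 0.01, so R = e^0.01 = 1.0101
Risk-neutral probability p = (e^0.01 − 0.8380)/(1.1934 − 0.8380) = 0.1721/0.3554 = 0.4842
Terminal stock prices: S_uu = 28.48, S_ud = 20, S_dd = 14.04
Terminal payoffs (S − K): max(8.482, 0) = 8.482, max(0, 0) = 0, max(-5.956, 0) = 0
Node u (S = 23.87): V_u = e^(−0.01)·[0.4842·8.4824 + 0.5158·0.0000] = 4.0663
Node d (S = 16.76): V_d = e^(−0.01)·[0.4842·0.0000 + 0.5158·0.0000] = 0.0000
Node 0 (S = 20): V_0 = e^(−0.01)·[0.4842·4.0663 + 0.5158·0.0000] = 1.9493

$1.95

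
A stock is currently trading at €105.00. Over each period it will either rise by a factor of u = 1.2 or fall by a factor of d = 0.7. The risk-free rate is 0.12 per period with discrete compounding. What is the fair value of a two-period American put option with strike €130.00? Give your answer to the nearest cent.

€25.00

Risk-neutral probability p = (1 + 0.12 − 0.7)/(1.2 − 0.7) = 0.4200/0.5000 = 0.8400
Terminal stock prices: S_uu = 151.2, S_ud = 88.2, S_dd = 51.45
Terminal payoffs (K − S): max(-21.2, 0) = 0, max(41.8, 0) = 41.8, max(78.55, 0) = 78.55
Node u (S = 126): continuation = 1/1.12·[0.8400·0.0000 + 0.1600·41.8000] = 5.9714; exercise value = 4.0000 ≤ continuation, so V_u = 5.9714
Node d (S = 73.5): continuation = 1/1.12·[0.8400·41.8000 + 0.1600·78.5500] = 42.5714; exercise value = 56.5000 > continuation, so V_d = 56.5000 (exercise)
Node 0 (S = 105): continuation = 1/1.12·[0.8400·5.9714 + 0.1600·56.5000] = 12.5500; exercise value = 25.0000 > continuation, so V_0 = 25.0000 (exercise)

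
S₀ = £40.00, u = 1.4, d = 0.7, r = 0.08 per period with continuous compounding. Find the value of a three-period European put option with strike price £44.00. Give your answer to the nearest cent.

£6.59

Risk-neutral probability p = (e^0.08 − 0.7)/(1.4 − 0.7) = 0.3833/0.7000 = 0.5476
Terminal stock prices: S_uuu = 109.8, S_uud = 54.88, S_udd = 27.44, S_ddd = 13.72
Terminal payoffs (K − S): max(-65.76, 0) = 0, max(-10.88, 0) = 0, max(16.56, 0) = 16.56, max(30.28, 0) = 30.28
Node uu (S = 78.4): V_uu = e^(−0.08)·[0.5476·0.0000 + 0.4524·0.0000] = 0.0000
Node ud (S = 39.2): V_ud = e^(−0.08)·[0.5476·0.0000 + 0.4524·16.5600] = 6.9165
Node dd (S = 19.6): V_dd = e^(−0.08)·[0.5476·16.5600 + 0.4524·30.2800] = 21.0171
Node u (S = 56): V_u = e^(−0.08)·[0.5476·0.0000 + 0.4524·6.9165] = 2.8887
Node d (S = 28): V_d = e^(−0.08)·[0.5476·6.9165 + 0.4524·21.0171] = 12.2740
Node 0 (S = 40): V_0 = e^(−0.08)·[0.5476·2.8887 + 0.4524·12.2740] = 6.5865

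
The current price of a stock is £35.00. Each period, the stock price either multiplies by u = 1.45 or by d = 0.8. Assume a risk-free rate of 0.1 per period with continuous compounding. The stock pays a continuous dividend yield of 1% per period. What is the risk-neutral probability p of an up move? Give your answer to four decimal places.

p = 0.4526

Per-period risk-free factor R = e^0.1 = 1.1052; dividend-adjusted growth = e^(0.1−0.01) = 1.0942.
Risk-neutral probability p = (1.0942 − 0.8)/(1.45 − 0.8) = 0.2942/0.6500 = 0.4526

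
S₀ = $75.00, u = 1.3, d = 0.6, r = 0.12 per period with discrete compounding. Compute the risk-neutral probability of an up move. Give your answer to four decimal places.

Risk-neutral probability p = (1 + 0.12 − 0.6)/(1.3 − 0.6) = 0.5200/0.7000 = 0.7429

p = 0.7429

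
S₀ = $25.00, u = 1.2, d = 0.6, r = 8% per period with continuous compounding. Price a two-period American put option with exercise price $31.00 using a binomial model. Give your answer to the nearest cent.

$6.00

Risk-neutral probability p = (e^0.08 − 0.6)/(1.2 − 0.6) = 0.4833/0.6000 = 0.8055
Terminal stock prices: S_uu = 36, S_ud = 18, S_dd = 9
Terminal payoffs (K − S): max(-5, 0) = 0, max(13, 0) = 13, max(22, 0) = 22
Node u (S = 30): continuation = e^(−0.08)·[0.8055·0.0000 + 0.1945·13.0000] = 2.3344; exercise value = 1.0000 ≤ continuation, so V_u = 2.3344
Node d (S = 15): continuation = e^(−0.08)·[0.8055·13.0000 + 0.1945·22.0000] = 13.6166; exercise value = 16.0000 > continuation, so V_d = 16.0000 (exercise)
Node 0 (S = 25): continuation = e^(−0.08)·[0.8055·2.3344 + 0.1945·16.0000] = 4.6088; exercise value = 6.0000 > continuation, so V_0 = 6.0000 (exercise)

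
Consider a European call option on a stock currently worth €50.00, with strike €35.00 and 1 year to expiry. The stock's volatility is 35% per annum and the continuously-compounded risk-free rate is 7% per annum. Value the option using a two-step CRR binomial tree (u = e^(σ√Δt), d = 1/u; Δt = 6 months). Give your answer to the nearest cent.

€18.38

CRR parameters: u = e^(σ√Δt) = e^(0.35·√0.5) = 1.2808, d = 1/u = 0.7808
Per-period rate: rΔt = 0.07·0.5 = 0.035, so R = e^0.035 = 1.0356
Risk-neutral probability p = (e^0.035 − 0.7808)/(1.2808 − 0.7808) = 0.2549/0.5000 = 0.5097
Terminal stock prices: S_uu = 82.02, S_ud = 50, S_dd = 30.48
Terminal payoffs (S − K): max(47.02, 0) = 47.02, max(15, 0) = 15, max(-4.521, 0) = 0
Node u (S = 64.04): V_u = e^(−0.035)·[0.5097·47.0228 + 0.4903·15.0000] = 30.2440
Node d (S = 39.04): V_d = e^(−0.035)·[0.5097·15.0000 + 0.4903·0.0000] = 7.3822
Node 0 (S = 50): V_0 = e^(−0.035)·[0.5097·30.2440 + 0.4903·7.3822] = 18.3796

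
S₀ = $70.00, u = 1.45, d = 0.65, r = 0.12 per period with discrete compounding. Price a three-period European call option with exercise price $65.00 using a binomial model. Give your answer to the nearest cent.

Risk-neutral probability p = (1 + 0.12 − 0.65)/(1.45 − 0.65) = 0.4700/0.8000 = 0.5875
Terminal stock prices: S_uuu = 213.4, S_uud = 95.66, S_udd = 42.88, S_ddd = 19.22
Terminal payoffs (S − K): max(148.4, 0) = 148.4, max(30.66, 0) = 30.66, max(-22.12, 0) = 0, max(-45.78, 0) = 0
Node uu (S = 147.2): V_uu = 1/1.12·[0.5875·148.4038 + 0.4125·30.6638] = 89.1393
Node ud (S = 65.98): V_ud = 1/1.12·[0.5875·30.6638 + 0.4125·0.0000] = 16.0848
Node dd (S = 29.58): V_dd = 1/1.12·[0.5875·0.0000 + 0.4125·0.0000] = 0.0000
Node u (S = 101.5): V_u = 1/1.12·[0.5875·89.1393 + 0.4125·16.0848] = 52.6824
Node d (S = 45.5): V_d = 1/1.12·[0.5875·16.0848 + 0.4125·0.0000] = 8.4373
Node 0 (S = 70): V_0 = 1/1.12·[0.5875·52.6824 + 0.4125·8.4373] = 30.7422

$30.74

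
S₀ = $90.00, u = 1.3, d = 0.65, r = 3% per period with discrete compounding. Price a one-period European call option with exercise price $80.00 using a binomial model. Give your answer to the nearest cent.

$21.00

Risk-neutral probability p = (1 + 0.03 − 0.65)/(1.3 − 0.65) = 0.3800/0.6500 = 0.5846
Terminal stock prices: S_u = 117, S_d = 58.5
Terminal payoffs (S − K): max(37, 0) = 37, max(-21.5, 0) = 0
Node 0 (S = 90): V_0 = 1/1.03·[0.5846·37.0000 + 0.4154·0.0000] = 21.0007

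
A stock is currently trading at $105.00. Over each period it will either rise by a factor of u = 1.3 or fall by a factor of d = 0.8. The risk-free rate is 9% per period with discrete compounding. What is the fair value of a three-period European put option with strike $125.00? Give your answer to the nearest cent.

Risk-neutral probability p = (1 + 0.09 − 0.8)/(1.3 − 0.8) = 0.2900/0.5000 = 0.5800
Terminal stock prices: S_uuu = 230.7, S_uud = 142, S_udd = 87.36, S_ddd = 53.76
Terminal payoffs (K − S): max(-105.7, 0) = 0, max(-16.96, 0) = 0, max(37.64, 0) = 37.64, max(71.24, 0) = 71.24
Node uu (S = 177.5): V_uu = 1/1.09·[0.5800·0.0000 + 0.4200·0.0000] = 0.0000
Node ud (S = 109.2): V_ud = 1/1.09·[0.5800·0.0000 + 0.4200·37.6400] = 14.5035
Node dd (S = 67.2): V_dd = 1/1.09·[0.5800·37.6400 + 0.4200·71.2400] = 47.4789
Node u (S = 136.5): V_u = 1/1.09·[0.5800·0.0000 + 0.4200·14.5035] = 5.5885
Node d (S = 84): V_d = 1/1.09·[0.5800·14.5035 + 0.4200·47.4789] = 26.0121
Node 0 (S = 105): V_0 = 1/1.09·[0.5800·5.5885 + 0.4200·26.0121] = 12.9967

$13.00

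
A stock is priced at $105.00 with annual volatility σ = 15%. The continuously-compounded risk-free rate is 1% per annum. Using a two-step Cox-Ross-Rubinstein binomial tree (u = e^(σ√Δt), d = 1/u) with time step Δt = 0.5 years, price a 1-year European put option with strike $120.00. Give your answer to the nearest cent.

$16.21

CRR parameters: u = e^(σ√Δt) = e^(0.15·√0.5) = 1.1119, d = 1/u = 0.8994
Per-period rate: rΔt = 0.01·0.5 = 0.005, so R = e^0.005 = 1.0050
Risk-neutral probability p = (e^0.005 − 0.8994)/(1.1119 − 0.8994) = 0.1056/0.2125 = 0.4971
Terminal stock prices: S_uu = 129.8, S_ud = 105, S_dd = 84.93
Terminal payoffs (K − S): max(-9.813, 0) = 0, max(15, 0) = 15, max(35.07, 0) = 35.07
Node u (S = 116.7): V_u = e^(−0.005)·[0.4971·0.0000 + 0.5029·15.0000] = 7.5060
Node d (S = 94.43): V_d = e^(−0.005)·[0.4971·15.0000 + 0.5029·35.0699] = 24.9681
Node 0 (S = 105): V_0 = e^(−0.005)·[0.4971·7.5060 + 0.5029·24.9681] = 16.2066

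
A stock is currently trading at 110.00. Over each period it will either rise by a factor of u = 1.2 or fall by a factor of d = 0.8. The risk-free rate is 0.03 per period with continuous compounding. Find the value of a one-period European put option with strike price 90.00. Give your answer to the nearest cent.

0.82

Risk-neutral probability p = (e^0.03 − 0.8)/(1.2 − 0.8) = 0.2305/0.4000 = 0.5761
Terminal stock prices: S_u = 132, S_d = 88
Terminal payoffs (K − S): max(-42, 0) = 0, max(2, 0) = 2
Node 0 (S = 110): V_0 = e^(−0.03)·[0.5761·0.0000 + 0.4239·2.0000] = 0.8227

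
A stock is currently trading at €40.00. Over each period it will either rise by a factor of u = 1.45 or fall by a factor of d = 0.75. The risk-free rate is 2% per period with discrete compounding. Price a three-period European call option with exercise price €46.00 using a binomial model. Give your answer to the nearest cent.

€8.52

Risk-neutral probability p = (1 + 0.02 − 0.75)/(1.45 − 0.75) = 0.2700/0.7000 = 0.3857
Terminal stock prices: S_uuu = 121.9, S_uud = 63.07, S_udd = 32.62, S_ddd = 16.88
Terminal payoffs (S − K): max(75.94, 0) = 75.94, max(17.07, 0) = 17.07, max(-13.38, 0) = 0, max(-29.12, 0) = 0
Node uu (S = 84.1): V_uu = 1/1.02·[0.3857·75.9450 + 0.6143·17.0750] = 39.0020
Node ud (S = 43.5): V_ud = 1/1.02·[0.3857·17.0750 + 0.6143·0.0000] = 6.4569
Node dd (S = 22.5): V_dd = 1/1.02·[0.3857·0.0000 + 0.6143·0.0000] = 0.0000
Node u (S = 58): V_u = 1/1.02·[0.3857·39.0020 + 0.6143·6.4569] = 18.6373
Node d (S = 30): V_d = 1/1.02·[0.3857·6.4569 + 0.6143·0.0000] = 2.4417
Node 0 (S = 40): V_0 = 1/1.02·[0.3857·18.6373 + 0.6143·2.4417] = 8.5182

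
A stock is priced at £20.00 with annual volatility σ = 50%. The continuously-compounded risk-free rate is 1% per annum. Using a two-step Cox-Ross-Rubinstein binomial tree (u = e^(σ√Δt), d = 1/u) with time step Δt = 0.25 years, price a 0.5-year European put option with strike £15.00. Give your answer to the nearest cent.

£0.89

CRR parameters: u = e^(σ√Δt) = e^(0.5·√0.25) = 1.2840, d = 1/u = 0.7788
Per-period rate: rΔt = 0.01·0.25 = 0.0025, so R = e^0.0025 = 1.0025
Risk-neutral probability p = (e^0.0025 − 0.7788)/(1.2840 − 0.7788) = 0.2237/0.5052 = 0.4428
Terminal stock prices: S_uu = 32.97, S_ud = 20, S_dd = 12.13
Terminal payoffs (K − S): max(-17.97, 0) = 0, max(-5, 0) = 0, max(2.869, 0) = 2.869
Node u (S = 25.68): V_u = e^(−0.0025)·[0.4428·0.0000 + 0.5572·0.0000] = 0.0000
Node d (S = 15.58): V_d = e^(−0.0025)·[0.4428·0.0000 + 0.5572·2.8694] = 1.5949
Node 0 (S = 20): V_0 = e^(−0.0025)·[0.4428·0.0000 + 0.5572·1.5949] = 0.8865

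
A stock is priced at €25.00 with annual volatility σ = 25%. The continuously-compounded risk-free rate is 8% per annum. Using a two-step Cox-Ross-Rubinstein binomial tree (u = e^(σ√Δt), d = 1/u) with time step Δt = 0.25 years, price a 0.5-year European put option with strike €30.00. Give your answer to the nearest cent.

€4.43

CRR parameters: u = e^(σ√Δt) = e^(0.25·√0.25) = 1.1331, d = 1/u = 0.8825
Per-period rate: rΔt = 0.08·0.25 = 0.02, so R = e^0.02 = 1.0202
Risk-neutral probability p = (e^0.02 − 0.8825)/(1.1331 − 0.8825) = 0.1377/0.2507 = 0.5494
Terminal stock prices: S_uu = 32.1, S_ud = 25, S_dd = 19.47
Terminal payoffs (K − S): max(-2.101, 0) = 0, max(5, 0) = 5, max(10.53, 0) = 10.53
Node u (S = 28.33): V_u = e^(−0.02)·[0.5494·0.0000 + 0.4506·5.0000] = 2.2085
Node d (S = 22.06): V_d = e^(−0.02)·[0.5494·5.0000 + 0.4506·10.5300] = 7.3435
Node 0 (S = 25): V_0 = e^(−0.02)·[0.5494·2.2085 + 0.4506·7.3435] = 4.4328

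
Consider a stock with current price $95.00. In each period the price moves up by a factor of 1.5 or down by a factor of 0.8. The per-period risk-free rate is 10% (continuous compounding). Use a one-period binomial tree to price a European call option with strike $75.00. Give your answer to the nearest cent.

$27.14

Risk-neutral probability p = (e^0.1 − 0.8)/(1.5 − 0.8) = 0.3052/0.7000 = 0.4360
Terminal stock prices: S_u = 142.5, S_d = 76
Terminal payoffs (S − K): max(67.5, 0) = 67.5, max(1, 0) = 1
Node 0 (S = 95): V_0 = e^(−0.1)·[0.4360·67.5000 + 0.5640·1.0000] = 27.1372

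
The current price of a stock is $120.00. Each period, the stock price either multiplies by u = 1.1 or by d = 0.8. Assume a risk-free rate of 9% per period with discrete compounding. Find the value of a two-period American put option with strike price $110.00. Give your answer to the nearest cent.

Risk-neutral probability p = (1 + 0.09 − 0.8)/(1.1 − 0.8) = 0.2900/0.3000 = 0.9667
Terminal stock prices: S_uu = 145.2, S_ud = 105.6, S_dd = 76.8
Terminal payoffs (K − S): max(-35.2, 0) = 0, max(4.4, 0) = 4.4, max(33.2, 0) = 33.2
Node u (S = 132): continuation = 1/1.09·[0.9667·0.0000 + 0.0333·4.4000] = 0.1346; exercise value = 0.0000 ≤ continuation, so V_u = 0.1346
Node d (S = 96): continuation = 1/1.09·[0.9667·4.4000 + 0.0333·33.2000] = 4.9174; exercise value = 14.0000 > continuation, so V_d = 14.0000 (exercise)
Node 0 (S = 120): continuation = 1/1.09·[0.9667·0.1346 + 0.0333·14.0000] = 0.5475; exercise value = 0.0000 ≤ continuation, so V_0 = 0.5475

$0.55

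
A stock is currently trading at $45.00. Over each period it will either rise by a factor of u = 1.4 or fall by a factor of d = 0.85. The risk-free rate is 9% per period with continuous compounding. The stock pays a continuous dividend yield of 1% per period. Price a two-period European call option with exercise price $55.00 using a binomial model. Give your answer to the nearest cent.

Per-period risk-free factor R = e^0.09 = 1.0942; dividend-adjusted growth = e^(0.09−0.01) = 1.0833.
Risk-neutral probability p = (1.0833 − 0.85)/(1.4 − 0.85) = 0.2333/0.5500 = 0.4242
Terminal stock prices: S_uu = 88.2, S_ud = 53.55, S_dd = 32.51
Terminal payoffs (S − K): max(33.2, 0) = 33.2, max(-1.45, 0) = 0, max(-22.49, 0) = 0
Node u (S = 63): V_u = e^(−0.09)·[0.4242·33.2000 + 0.5758·0.0000] = 12.8700
Node d (S = 38.25): V_d = e^(−0.09)·[0.4242·0.0000 + 0.5758·0.0000] = 0.0000
Node 0 (S = 45): V_0 = e^(−0.09)·[0.4242·12.8700 + 0.5758·0.0000] = 4.9891

$4.99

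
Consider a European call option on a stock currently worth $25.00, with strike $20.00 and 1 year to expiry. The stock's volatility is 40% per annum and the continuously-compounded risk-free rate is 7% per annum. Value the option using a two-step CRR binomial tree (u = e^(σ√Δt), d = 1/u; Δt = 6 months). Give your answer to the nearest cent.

CRR parameters: u = e^(σ√Δt) = e^(0.4·√0.5) = 1.3269, d = 1/u = 0.7536
Per-period rate: rΔt = 0.07·0.5 = 0.035, so R = e^0.035 = 1.0356
Risk-neutral probability p = (e^0.035 − 0.7536)/(1.3269 − 0.7536) = 0.2820/0.5733 = 0.4919
Terminal stock prices: S_uu = 44.02, S_ud = 25, S_dd = 14.2
Terminal payoffs (S − K): max(24.02, 0) = 24.02, max(5, 0) = 5, max(-5.801, 0) = 0
Node u (S = 33.17): V_u = e^(−0.035)·[0.4919·24.0164 + 0.5081·5.0000] = 13.8603
Node d (S = 18.84): V_d = e^(−0.035)·[0.4919·5.0000 + 0.5081·0.0000] = 2.3749
Node 0 (S = 25): V_0 = e^(−0.035)·[0.4919·13.8603 + 0.5081·2.3749] = 7.7485

$7.75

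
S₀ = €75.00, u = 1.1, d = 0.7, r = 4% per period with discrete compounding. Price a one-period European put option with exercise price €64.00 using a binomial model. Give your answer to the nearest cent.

€1.66

Risk-neutral probability p = (1 + 0.04 − 0.7)/(1.1 − 0.7) = 0.3400/0.4000 = 0.8500
Terminal stock prices: S_u = 82.5, S_d = 52.5
Terminal payoffs (K − S): max(-18.5, 0) = 0, max(11.5, 0) = 11.5
Node 0 (S = 75): V_0 = 1/1.04·[0.8500·0.0000 + 0.1500·11.5000] = 1.6587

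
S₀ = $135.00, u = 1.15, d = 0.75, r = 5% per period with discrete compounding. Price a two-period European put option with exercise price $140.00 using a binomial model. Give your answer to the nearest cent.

$11.65

Risk-neutral probability p = (1 + 0.05 − 0.75)/(1.15 − 0.75) = 0.3000/0.4000 = 0.7500
Terminal stock prices: S_uu = 178.5, S_ud = 116.4, S_dd = 75.94
Terminal payoffs (K − S): max(-38.54, 0) = 0, max(23.56, 0) = 23.56, max(64.06, 0) = 64.06
Node u (S = 155.2): V_u = 1/1.05·[0.7500·0.0000 + 0.2500·23.5625] = 5.6101
Node d (S = 101.2): V_d = 1/1.05·[0.7500·23.5625 + 0.2500·64.0625] = 32.0833
Node 0 (S = 135): V_0 = 1/1.05·[0.7500·5.6101 + 0.2500·32.0833] = 11.6461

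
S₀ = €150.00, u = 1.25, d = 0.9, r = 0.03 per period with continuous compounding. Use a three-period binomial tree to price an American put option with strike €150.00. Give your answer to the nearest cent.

Risk-neutral probability p = (e^0.03 − 0.9)/(1.25 − 0.9) = 0.1305/0.3500 = 0.3727
Terminal stock prices: S_uuu = 293, S_uud = 210.9, S_udd = 151.9, S_ddd = 109.4
Terminal payoffs (K − S): max(-143, 0) = 0, max(-60.94, 0) = 0, max(-1.875, 0) = 0, max(40.65, 0) = 40.65
Node uu (S = 234.4): continuation = e^(−0.03)·[0.3727·0.0000 + 0.6273·0.0000] = 0.0000; exercise value = 0.0000 ≤ continuation, so V_uu = 0.0000
Node ud (S = 168.8): continuation = e^(−0.03)·[0.3727·0.0000 + 0.6273·0.0000] = 0.0000; exercise value = 0.0000 ≤ continuation, so V_ud = 0.0000
Node dd (S = 121.5): continuation = e^(−0.03)·[0.3727·0.0000 + 0.6273·40.6500] = 24.7450; exercise value = 28.5000 > continuation, so V_dd = 28.5000 (exercise)
Node u (S = 187.5): continuation = e^(−0.03)·[0.3727·0.0000 + 0.6273·0.0000] = 0.0000; exercise value = 0.0000 ≤ continuation, so V_u = 0.0000
Node d (S = 135): continuation = e^(−0.03)·[0.3727·0.0000 + 0.6273·28.5000] = 17.3489; exercise value = 15.0000 ≤ continuation, so V_d = 17.3489
Node 0 (S = 150): continuation = e^(−0.03)·[0.3727·0.0000 + 0.6273·17.3489] = 10.5609; exercise value = 0.0000 ≤ continuation, so V_0 = 10.5609

€10.56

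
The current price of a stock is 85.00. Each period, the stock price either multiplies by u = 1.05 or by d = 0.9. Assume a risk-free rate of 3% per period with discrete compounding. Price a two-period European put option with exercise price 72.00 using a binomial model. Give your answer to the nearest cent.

Risk-neutral probability p = (1 + 0.03 − 0.9)/(1.05 − 0.9) = 0.1300/0.1500 = 0.8667
Terminal stock prices: S_uu = 93.71, S_ud = 80.33, S_dd = 68.85
Terminal payoffs (K − S): max(-21.71, 0) = 0, max(-8.325, 0) = 0, max(3.15, 0) = 3.15
Node u (S = 89.25): V_u = 1/1.03·[0.8667·0.0000 + 0.1333·0.0000] = 0.0000
Node d (S = 76.5): V_d = 1/1.03·[0.8667·0.0000 + 0.1333·3.1500] = 0.4078
Node 0 (S = 85): V_0 = 1/1.03·[0.8667·0.0000 + 0.1333·0.4078] = 0.0528

0.05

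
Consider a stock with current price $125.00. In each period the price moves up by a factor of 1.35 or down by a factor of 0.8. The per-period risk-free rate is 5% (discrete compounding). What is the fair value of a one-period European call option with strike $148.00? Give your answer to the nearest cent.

Risk-neutral probability p = (1 + 0.05 − 0.8)/(1.35 − 0.8) = 0.2500/0.5500 = 0.4545
Terminal stock prices: S_u = 168.8, S_d = 100
Terminal payoffs (S − K): max(20.75, 0) = 20.75, max(-48, 0) = 0
Node 0 (S = 125): V_0 = 1/1.05·[0.4545·20.7500 + 0.5455·0.0000] = 8.9827

$8.98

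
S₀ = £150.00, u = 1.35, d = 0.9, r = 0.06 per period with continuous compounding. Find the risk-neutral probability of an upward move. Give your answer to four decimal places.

p = 0.3596

Risk-neutral probability p = (e^0.06 − 0.9)/(1.35 − 0.9) = 0.1618/0.4500 = 0.3596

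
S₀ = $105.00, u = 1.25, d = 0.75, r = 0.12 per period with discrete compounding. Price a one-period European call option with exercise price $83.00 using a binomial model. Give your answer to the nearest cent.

$31.88

Risk-neutral probability p = (1 + 0.12 − 0.75)/(1.25 − 0.75) = 0.3700/0.5000 = 0.7400
Terminal stock prices: S_u = 131.2, S_d = 78.75
Terminal payoffs (S − K): max(48.25, 0) = 48.25, max(-4.25, 0) = 0
Node 0 (S = 105): V_0 = 1/1.12·[0.7400·48.2500 + 0.2600·0.0000] = 31.8795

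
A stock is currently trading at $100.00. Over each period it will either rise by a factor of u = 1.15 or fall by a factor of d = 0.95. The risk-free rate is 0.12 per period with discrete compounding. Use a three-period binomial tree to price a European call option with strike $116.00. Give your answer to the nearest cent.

$18.00

Risk-neutral probability p = (1 + 0.12 − 0.95)/(1.15 − 0.95) = 0.1700/0.2000 = 0.8500
Terminal stock prices: S_uuu = 152.1, S_uud = 125.6, S_udd = 103.8, S_ddd = 85.74
Terminal payoffs (S − K): max(36.09, 0) = 36.09, max(9.637, 0) = 9.637, max(-12.21, 0) = 0, max(-30.26, 0) = 0
Node uu (S = 132.2): V_uu = 1/1.12·[0.8500·36.0875 + 0.1500·9.6375] = 28.6786
Node ud (S = 109.2): V_ud = 1/1.12·[0.8500·9.6375 + 0.1500·0.0000] = 7.3142
Node dd (S = 90.25): V_dd = 1/1.12·[0.8500·0.0000 + 0.1500·0.0000] = 0.0000
Node u (S = 115): V_u = 1/1.12·[0.8500·28.6786 + 0.1500·7.3142] = 22.7446
Node d (S = 95): V_d = 1/1.12·[0.8500·7.3142 + 0.1500·0.0000] = 5.5509
Node 0 (S = 100): V_0 = 1/1.12·[0.8500·22.7446 + 0.1500·5.5509] = 18.0049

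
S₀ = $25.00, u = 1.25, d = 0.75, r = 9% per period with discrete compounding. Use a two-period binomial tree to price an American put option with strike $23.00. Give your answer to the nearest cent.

Risk-neutral probability p = (1 + 0.09 − 0.75)/(1.25 − 0.75) = 0.3400/0.5000 = 0.6800
Terminal stock prices: S_uu = 39.06, S_ud = 23.44, S_dd = 14.06
Terminal payoffs (K − S): max(-16.06, 0) = 0, max(-0.4375, 0) = 0, max(8.938, 0) = 8.938
Node u (S = 31.25): continuation = 1/1.09·[0.6800·0.0000 + 0.3200·0.0000] = 0.0000; exercise value = 0.0000 ≤ continuation, so V_u = 0.0000
Node d (S = 18.75): continuation = 1/1.09·[0.6800·0.0000 + 0.3200·8.9375] = 2.6239; exercise value = 4.2500 > continuation, so V_d = 4.2500 (exercise)
Node 0 (S = 25): continuation = 1/1.09·[0.6800·0.0000 + 0.3200·4.2500] = 1.2477; exercise value = 0.0000 ≤ continuation, so V_0 = 1.2477

$1.25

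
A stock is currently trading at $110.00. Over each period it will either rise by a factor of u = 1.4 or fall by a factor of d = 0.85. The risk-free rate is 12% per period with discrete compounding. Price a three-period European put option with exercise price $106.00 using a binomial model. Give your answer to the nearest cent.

Risk-neutral probability p = (1 + 0.12 − 0.85)/(1.4 − 0.85) = 0.2700/0.5500 = 0.4909
Terminal stock prices: S_uuu = 301.8, S_uud = 183.3, S_udd = 111.3, S_ddd = 67.55
Terminal payoffs (K − S): max(-195.8, 0) = 0, max(-77.26, 0) = 0, max(-5.265, 0) = 0, max(38.45, 0) = 38.45
Node uu (S = 215.6): V_uu = 1/1.12·[0.4909·0.0000 + 0.5091·0.0000] = 0.0000
Node ud (S = 130.9): V_ud = 1/1.12·[0.4909·0.0000 + 0.5091·0.0000] = 0.0000
Node dd (S = 79.47): V_dd = 1/1.12·[0.4909·0.0000 + 0.5091·38.4463] = 17.4756
Node u (S = 154): V_u = 1/1.12·[0.4909·0.0000 + 0.5091·0.0000] = 0.0000
Node d (S = 93.5): V_d = 1/1.12·[0.4909·0.0000 + 0.5091·17.4756] = 7.9434
Node 0 (S = 110): V_0 = 1/1.12·[0.4909·0.0000 + 0.5091·7.9434] = 3.6107

$3.61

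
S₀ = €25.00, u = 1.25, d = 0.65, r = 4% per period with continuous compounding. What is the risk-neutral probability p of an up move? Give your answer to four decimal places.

Risk-neutral probability p = (e^0.04 − 0.65)/(1.25 − 0.65) = 0.3908/0.6000 = 0.6514

p = 0.6514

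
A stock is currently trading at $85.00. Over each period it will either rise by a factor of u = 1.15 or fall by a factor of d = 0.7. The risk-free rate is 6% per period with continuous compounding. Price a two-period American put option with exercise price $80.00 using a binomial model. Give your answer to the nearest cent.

$5.40

Risk-neutral probability p = (e^0.06 − 0.7)/(1.15 − 0.7) = 0.3618/0.4500 = 0.8041
Terminal stock prices: S_uu = 112.4, S_ud = 68.42, S_dd = 41.65
Terminal payoffs (K − S): max(-32.41, 0) = 0, max(11.58, 0) = 11.58, max(38.35, 0) = 38.35
Node u (S = 97.75): continuation = e^(−0.06)·[0.8041·0.0000 + 0.1959·11.5750] = 2.1357; exercise value = 0.0000 ≤ continuation, so V_u = 2.1357
Node d (S = 59.5): continuation = e^(−0.06)·[0.8041·11.5750 + 0.1959·38.3500] = 15.8412; exercise value = 20.5000 > continuation, so V_d = 20.5000 (exercise)
Node 0 (S = 85): continuation = e^(−0.06)·[0.8041·2.1357 + 0.1959·20.5000] = 5.3997; exercise value = 0.0000 ≤ continuation, so V_0 = 5.3997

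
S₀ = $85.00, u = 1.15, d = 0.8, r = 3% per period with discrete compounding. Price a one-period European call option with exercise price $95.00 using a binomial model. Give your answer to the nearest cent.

$1.75

Risk-neutral probability p = (1 + 0.03 − 0.8)/(1.15 − 0.8) = 0.2300/0.3500 = 0.6571
Terminal stock prices: S_u = 97.75, S_d = 68
Terminal payoffs (S − K): max(2.75, 0) = 2.75, max(-27, 0) = 0
Node 0 (S = 85): V_0 = 1/1.03·[0.6571·2.7500 + 0.3429·0.0000] = 1.7545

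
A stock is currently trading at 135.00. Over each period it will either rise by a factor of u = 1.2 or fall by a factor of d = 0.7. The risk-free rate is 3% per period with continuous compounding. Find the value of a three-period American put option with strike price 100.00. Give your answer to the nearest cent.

6.53

Risk-neutral probability p = (e^0.03 − 0.7)/(1.2 − 0.7) = 0.3305/0.5000 = 0.6609
Terminal stock prices: S_uuu = 233.3, S_uud = 136.1, S_udd = 79.38, S_ddd = 46.3
Terminal payoffs (K − S): max(-133.3, 0) = 0, max(-36.08, 0) = 0, max(20.62, 0) = 20.62, max(53.7, 0) = 53.7
Node uu (S = 194.4): continuation = e^(−0.03)·[0.6609·0.0000 + 0.3391·0.0000] = 0.0000; exercise value = 0.0000 ≤ continuation, so V_uu = 0.0000
Node ud (S = 113.4): continuation = e^(−0.03)·[0.6609·0.0000 + 0.3391·20.6200] = 6.7854; exercise value = 0.0000 ≤ continuation, so V_ud = 6.7854
Node dd (S = 66.15): continuation = e^(−0.03)·[0.6609·20.6200 + 0.3391·53.6950] = 30.8946; exercise value = 33.8500 > continuation, so V_dd = 33.8500 (exercise)
Node u (S = 162): continuation = e^(−0.03)·[0.6609·0.0000 + 0.3391·6.7854] = 2.2329; exercise value = 0.0000 ≤ continuation, so V_u = 2.2329
Node d (S = 94.5): continuation = e^(−0.03)·[0.6609·6.7854 + 0.3391·33.8500] = 15.4910; exercise value = 5.5000 ≤ continuation, so V_d = 15.4910
Node 0 (S = 135): continuation = e^(−0.03)·[0.6609·2.2329 + 0.3391·15.4910] = 6.5297; exercise value = 0.0000 ≤ continuation, so V_0 = 6.5297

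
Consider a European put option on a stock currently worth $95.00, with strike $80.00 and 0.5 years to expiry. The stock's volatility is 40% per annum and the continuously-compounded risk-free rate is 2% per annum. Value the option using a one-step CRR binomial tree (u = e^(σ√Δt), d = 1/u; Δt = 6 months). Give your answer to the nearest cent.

$4.60

CRR parameters: u = e^(σ√Δt) = e^(0.4·√0.5) = 1.3269, d = 1/u = 0.7536
Per-period rate: rΔt = 0.02·0.5 = 0.01, so R = e^0.01 = 1.0101
Risk-neutral probability p = (e^0.01 − 0.7536)/(1.3269 − 0.7536) = 0.2564/0.5733 = 0.4473
Terminal stock prices: S_u = 126.1, S_d = 71.6
Terminal payoffs (K − S): max(-46.06, 0) = 0, max(8.404, 0) = 8.404
Node 0 (S = 95): V_0 = e^(−0.01)·[0.4473·0.0000 + 0.5527·8.4044] = 4.5990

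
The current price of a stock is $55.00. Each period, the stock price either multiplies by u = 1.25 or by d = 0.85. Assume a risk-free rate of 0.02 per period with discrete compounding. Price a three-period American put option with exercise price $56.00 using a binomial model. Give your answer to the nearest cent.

Risk-neutral probability p = (1 + 0.02 − 0.85)/(1.25 − 0.85) = 0.1700/0.4000 = 0.4250
Terminal stock prices: S_uuu = 107.4, S_uud = 73.05, S_udd = 49.67, S_ddd = 33.78
Terminal payoffs (K − S): max(-51.42, 0) = 0, max(-17.05, 0) = 0, max(6.328, 0) = 6.328, max(22.22, 0) = 22.22
Node uu (S = 85.94): continuation = 1/1.02·[0.4250·0.0000 + 0.5750·0.0000] = 0.0000; exercise value = 0.0000 ≤ continuation, so V_uu = 0.0000
Node ud (S = 58.44): continuation = 1/1.02·[0.4250·0.0000 + 0.5750·6.3281] = 3.5673; exercise value = 0.0000 ≤ continuation, so V_ud = 3.5673
Node dd (S = 39.74): continuation = 1/1.02·[0.4250·6.3281 + 0.5750·22.2231] = 15.1645; exercise value = 16.2625 > continuation, so V_dd = 16.2625 (exercise)
Node u (S = 68.75): continuation = 1/1.02·[0.4250·0.0000 + 0.5750·3.5673] = 2.0110; exercise value = 0.0000 ≤ continuation, so V_u = 2.0110
Node d (S = 46.75): continuation = 1/1.02·[0.4250·3.5673 + 0.5750·16.2625] = 10.6540; exercise value = 9.2500 ≤ continuation, so V_d = 10.6540
Node 0 (S = 55): continuation = 1/1.02·[0.4250·2.0110 + 0.5750·10.6540] = 6.8438; exercise value = 1.0000 ≤ continuation, so V_0 = 6.8438

$6.84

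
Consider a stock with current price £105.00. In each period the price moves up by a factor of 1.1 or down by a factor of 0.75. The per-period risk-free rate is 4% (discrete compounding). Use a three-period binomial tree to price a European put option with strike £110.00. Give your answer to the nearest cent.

£7.84

Risk-neutral probability p = (1 + 0.04 − 0.75)/(1.1 − 0.75) = 0.2900/0.3500 = 0.8286
Terminal stock prices: S_uuu = 139.8, S_uud = 95.29, S_udd = 64.97, S_ddd = 44.3
Terminal payoffs (K − S): max(-29.76, 0) = 0, max(14.71, 0) = 14.71, max(45.03, 0) = 45.03, max(65.7, 0) = 65.7
Node uu (S = 127.1): V_uu = 1/1.04·[0.8286·0.0000 + 0.1714·14.7125] = 2.4251
Node ud (S = 86.63): V_ud = 1/1.04·[0.8286·14.7125 + 0.1714·45.0312] = 19.1442
Node dd (S = 59.06): V_dd = 1/1.04·[0.8286·45.0312 + 0.1714·65.7031] = 46.7067
Node u (S = 115.5): V_u = 1/1.04·[0.8286·2.4251 + 0.1714·19.1442] = 5.0878
Node d (S = 78.75): V_d = 1/1.04·[0.8286·19.1442 + 0.1714·46.7067] = 22.9512
Node 0 (S = 105): V_0 = 1/1.04·[0.8286·5.0878 + 0.1714·22.9512] = 7.8366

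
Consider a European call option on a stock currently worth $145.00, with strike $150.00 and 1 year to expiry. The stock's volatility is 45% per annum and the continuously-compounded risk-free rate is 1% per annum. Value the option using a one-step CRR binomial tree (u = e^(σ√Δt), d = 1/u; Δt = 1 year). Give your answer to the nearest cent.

CRR parameters: u = e^(σ√Δt) = e^(0.45·√1) = 1.5683, d = 1/u = 0.6376
Per-period rate: rΔt = 0.01·1 = 0.01, so R = e^0.01 = 1.0101
Risk-neutral probability p = (e^0.01 − 0.6376)/(1.5683 − 0.6376) = 0.3724/0.9307 = 0.4002
Terminal stock prices: S_u = 227.4, S_d = 92.46
Terminal payoffs (S − K): max(77.41, 0) = 77.41, max(-57.54, 0) = 0
Node 0 (S = 145): V_0 = e^(−0.01)·[0.4002·77.4053 + 0.5998·0.0000] = 30.6662

$30.67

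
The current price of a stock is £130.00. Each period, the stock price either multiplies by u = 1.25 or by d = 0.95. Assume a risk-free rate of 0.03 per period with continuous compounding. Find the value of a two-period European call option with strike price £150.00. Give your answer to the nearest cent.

Risk-neutral probability p = (e^0.03 − 0.95)/(1.25 − 0.95) = 0.0805/0.3000 = 0.2682
Terminal stock prices: S_uu = 203.1, S_ud = 154.4, S_dd = 117.3
Terminal payoffs (S − K): max(53.12, 0) = 53.12, max(4.375, 0) = 4.375, max(-32.67, 0) = 0
Node u (S = 162.5): V_u = e^(−0.03)·[0.2682·53.1250 + 0.7318·4.3750] = 16.9332
Node d (S = 123.5): V_d = e^(−0.03)·[0.2682·4.3750 + 0.7318·0.0000] = 1.1386
Node 0 (S = 130): V_0 = e^(−0.03)·[0.2682·16.9332 + 0.7318·1.1386] = 5.2156

£5.22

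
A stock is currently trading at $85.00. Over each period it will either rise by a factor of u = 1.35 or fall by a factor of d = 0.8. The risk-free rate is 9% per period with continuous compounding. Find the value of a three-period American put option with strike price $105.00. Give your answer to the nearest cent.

Risk-neutral probability p = (e^0.09 − 0.8)/(1.35 − 0.8) = 0.2942/0.5500 = 0.5349
Terminal stock prices: S_uuu = 209.1, S_uud = 123.9, S_udd = 73.44, S_ddd = 43.52
Terminal payoffs (K − S): max(-104.1, 0) = 0, max(-18.93, 0) = 0, max(31.56, 0) = 31.56, max(61.48, 0) = 61.48
Node uu (S = 154.9): continuation = e^(−0.09)·[0.5349·0.0000 + 0.4651·0.0000] = 0.0000; exercise value = 0.0000 ≤ continuation, so V_uu = 0.0000
Node ud (S = 91.8): continuation = e^(−0.09)·[0.5349·0.0000 + 0.4651·31.5600] = 13.4163; exercise value = 13.2000 ≤ continuation, so V_ud = 13.4163
Node dd (S = 54.4): continuation = e^(−0.09)·[0.5349·31.5600 + 0.4651·61.4800] = 41.5628; exercise value = 50.6000 > continuation, so V_dd = 50.6000 (exercise)
Node u (S = 114.8): continuation = e^(−0.09)·[0.5349·0.0000 + 0.4651·13.4163] = 5.7033; exercise value = 0.0000 ≤ continuation, so V_u = 5.7033
Node d (S = 68): continuation = e^(−0.09)·[0.5349·13.4163 + 0.4651·50.6000] = 28.0685; exercise value = 37.0000 > continuation, so V_d = 37.0000 (exercise)
Node 0 (S = 85): continuation = e^(−0.09)·[0.5349·5.7033 + 0.4651·37.0000] = 18.5168; exercise value = 20.0000 > continuation, so V_0 = 20.0000 (exercise)

$20.00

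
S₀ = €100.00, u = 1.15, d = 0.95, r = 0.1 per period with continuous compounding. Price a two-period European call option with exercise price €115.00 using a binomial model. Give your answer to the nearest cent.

€8.50

Risk-neutral probability p = (e^0.1 − 0.95)/(1.15 − 0.95) = 0.1552/0.2000 = 0.7759
Terminal stock prices: S_uu = 132.2, S_ud = 109.2, S_dd = 90.25
Terminal payoffs (S − K): max(17.25, 0) = 17.25, max(-5.75, 0) = 0, max(-24.75, 0) = 0
Node u (S = 115): V_u = e^(−0.1)·[0.7759·17.2500 + 0.2241·0.0000] = 12.1099
Node d (S = 95): V_d = e^(−0.1)·[0.7759·0.0000 + 0.2241·0.0000] = 0.0000
Node 0 (S = 100): V_0 = e^(−0.1)·[0.7759·12.1099 + 0.2241·0.0000] = 8.5014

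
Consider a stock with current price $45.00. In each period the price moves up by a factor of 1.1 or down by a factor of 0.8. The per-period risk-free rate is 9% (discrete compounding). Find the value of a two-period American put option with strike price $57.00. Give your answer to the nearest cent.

$12.00

Risk-neutral probability p = (1 + 0.09 − 0.8)/(1.1 − 0.8) = 0.2900/0.3000 = 0.9667
Terminal stock prices: S_uu = 54.45, S_ud = 39.6, S_dd = 28.8
Terminal payoffs (K − S): max(2.55, 0) = 2.55, max(17.4, 0) = 17.4, max(28.2, 0) = 28.2
Node u (S = 49.5): continuation = 1/1.09·[0.9667·2.5500 + 0.0333·17.4000] = 2.7936; exercise value = 7.5000 > continuation, so V_u = 7.5000 (exercise)
Node d (S = 36): continuation = 1/1.09·[0.9667·17.4000 + 0.0333·28.2000] = 16.2936; exercise value = 21.0000 > continuation, so V_d = 21.0000 (exercise)
Node 0 (S = 45): continuation = 1/1.09·[0.9667·7.5000 + 0.0333·21.0000] = 7.2936; exercise value = 12.0000 > continuation, so V_0 = 12.0000 (exercise)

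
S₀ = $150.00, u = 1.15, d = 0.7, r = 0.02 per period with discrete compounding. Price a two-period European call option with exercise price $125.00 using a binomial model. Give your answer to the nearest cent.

Risk-neutral probability p = (1 + 0.02 − 0.7)/(1.15 − 0.7) = 0.3200/0.4500 = 0.7111
Terminal stock prices: S_uu = 198.4, S_ud = 120.7, S_dd = 73.5
Terminal payoffs (S − K): max(73.37, 0) = 73.37, max(-4.25, 0) = 0, max(-51.5, 0) = 0
Node u (S = 172.5): V_u = 1/1.02·[0.7111·73.3750 + 0.2889·0.0000] = 51.1547
Node d (S = 105): V_d = 1/1.02·[0.7111·0.0000 + 0.2889·0.0000] = 0.0000
Node 0 (S = 150): V_0 = 1/1.02·[0.7111·51.1547 + 0.2889·0.0000] = 35.6634

$35.66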